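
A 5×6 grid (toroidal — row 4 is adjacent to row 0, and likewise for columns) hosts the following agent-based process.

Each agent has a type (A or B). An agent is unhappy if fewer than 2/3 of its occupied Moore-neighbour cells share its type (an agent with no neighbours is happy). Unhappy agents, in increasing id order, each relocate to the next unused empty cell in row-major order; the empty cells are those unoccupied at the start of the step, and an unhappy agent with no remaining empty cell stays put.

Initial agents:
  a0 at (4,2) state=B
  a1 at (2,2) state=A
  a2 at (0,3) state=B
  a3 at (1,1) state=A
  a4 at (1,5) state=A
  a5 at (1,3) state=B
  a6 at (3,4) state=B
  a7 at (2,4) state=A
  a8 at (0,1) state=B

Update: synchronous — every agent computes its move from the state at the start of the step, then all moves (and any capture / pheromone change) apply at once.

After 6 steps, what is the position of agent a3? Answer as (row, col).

t=1: a0@(4,2):B a1@(0,0):A a2@(0,3):B a3@(0,2):A a4@(1,5):A a5@(0,4):B a6@(0,5):B a7@(1,0):A a8@(1,2):B
t=2: a0@(0,1):B a1@(0,0):A a2@(0,3):B a3@(1,1):A a4@(1,3):A a5@(0,4):B a6@(1,4):B a7@(1,0):A a8@(2,0):B
t=3: a0@(0,2):B a1@(0,0):A a2@(0,3):B a3@(0,5):A a4@(1,2):A a5@(0,4):B a6@(1,4):B a7@(1,5):A a8@(2,1):B
t=4: a0@(0,1):B a1@(0,0):A a2@(0,3):B a3@(1,0):A a4@(1,1):A a5@(1,3):B a6@(2,0):B a7@(2,2):A a8@(2,3):B
t=5: a0@(0,2):B a1@(0,0):A a2@(0,3):B a3@(0,4):A a4@(0,5):A a5@(1,3):B a6@(1,2):B a7@(1,4):A a8@(1,5):B
t=6: a0@(0,2):B a1@(0,1):A a2@(1,0):B a3@(1,1):A a4@(0,5):A a5@(2,0):B a6@(1,2):B a7@(2,1):A a8@(2,2):B

(1, 1)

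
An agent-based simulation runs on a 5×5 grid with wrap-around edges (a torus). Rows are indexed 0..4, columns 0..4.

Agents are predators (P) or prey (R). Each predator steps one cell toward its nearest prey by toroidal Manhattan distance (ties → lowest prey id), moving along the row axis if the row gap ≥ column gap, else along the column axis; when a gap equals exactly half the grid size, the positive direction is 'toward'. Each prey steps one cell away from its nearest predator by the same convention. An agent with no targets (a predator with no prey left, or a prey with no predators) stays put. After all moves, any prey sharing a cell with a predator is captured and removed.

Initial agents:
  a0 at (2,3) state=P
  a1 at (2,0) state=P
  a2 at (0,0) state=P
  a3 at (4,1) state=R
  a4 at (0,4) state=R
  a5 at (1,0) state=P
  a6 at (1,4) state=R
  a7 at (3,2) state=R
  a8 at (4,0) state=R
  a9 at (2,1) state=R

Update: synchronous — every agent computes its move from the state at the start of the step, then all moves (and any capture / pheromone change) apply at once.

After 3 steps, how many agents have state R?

t=1: a0@(1,3):P a1@(2,1):P a2@(0,4):P a3@(3,1):R a4@(0,3):R a5@(1,4):P a7@(4,2):R a8@(3,0):R a9@(2,2):R
t=2: a0@(0,3):P a1@(3,1):P a2@(0,3):P a3@(4,1):R a4@(4,3):R a5@(0,4):P a7@(3,2):R a8@(4,0):R a9@(2,3):R
t=3: a0@(4,3):P a1@(4,1):P a2@(4,3):P a3@(0,1):R a4@(3,3):R a5@(4,4):P a7@(3,3):R a8@(0,0):R a9@(3,3):R

5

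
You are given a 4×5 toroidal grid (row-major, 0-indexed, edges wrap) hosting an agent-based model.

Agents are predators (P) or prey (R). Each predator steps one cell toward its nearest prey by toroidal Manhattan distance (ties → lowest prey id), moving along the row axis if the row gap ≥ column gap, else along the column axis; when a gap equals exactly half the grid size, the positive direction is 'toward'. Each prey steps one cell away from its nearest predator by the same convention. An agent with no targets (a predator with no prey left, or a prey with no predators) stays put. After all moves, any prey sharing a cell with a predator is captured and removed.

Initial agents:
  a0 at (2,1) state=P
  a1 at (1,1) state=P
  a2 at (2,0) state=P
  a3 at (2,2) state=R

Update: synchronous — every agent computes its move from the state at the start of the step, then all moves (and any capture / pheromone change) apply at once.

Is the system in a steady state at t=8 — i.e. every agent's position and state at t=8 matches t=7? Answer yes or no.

t=1: a0@(2,2):P a1@(2,1):P a2@(2,1):P a3@(2,3):R
t=2: a0@(2,3):P a1@(2,2):P a2@(2,2):P a3@(2,4):R
t=3: a0@(2,4):P a1@(2,3):P a2@(2,3):P a3@(2,0):R
t=4: a0@(2,0):P a1@(2,4):P a2@(2,4):P a3@(2,1):R
t=5: a0@(2,1):P a1@(2,0):P a2@(2,0):P a3@(2,2):R
t=6: a0@(2,2):P a1@(2,1):P a2@(2,1):P a3@(2,3):R
t=7: a0@(2,3):P a1@(2,2):P a2@(2,2):P a3@(2,4):R
t=8: a0@(2,4):P a1@(2,3):P a2@(2,3):P a3@(2,0):R

no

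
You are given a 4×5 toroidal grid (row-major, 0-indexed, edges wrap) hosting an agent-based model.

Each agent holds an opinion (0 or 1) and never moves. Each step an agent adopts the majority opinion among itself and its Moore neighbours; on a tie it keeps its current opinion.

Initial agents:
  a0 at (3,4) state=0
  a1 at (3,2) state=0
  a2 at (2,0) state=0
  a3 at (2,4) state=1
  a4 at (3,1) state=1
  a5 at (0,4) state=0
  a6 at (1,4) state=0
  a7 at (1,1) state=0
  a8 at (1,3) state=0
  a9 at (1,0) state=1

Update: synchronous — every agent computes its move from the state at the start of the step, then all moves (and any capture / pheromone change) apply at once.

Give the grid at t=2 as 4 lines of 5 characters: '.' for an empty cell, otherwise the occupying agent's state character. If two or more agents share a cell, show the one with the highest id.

....0
00.00
0...0
.00.0

t=1: a0@(3,4):0 a1@(3,2):0 a2@(2,0):0 a3@(2,4):0 a4@(3,1):0 a5@(0,4):0 a6@(1,4):0 a7@(1,1):0 a8@(1,3):0 a9@(1,0):0
t=2: (unchanged — steady state)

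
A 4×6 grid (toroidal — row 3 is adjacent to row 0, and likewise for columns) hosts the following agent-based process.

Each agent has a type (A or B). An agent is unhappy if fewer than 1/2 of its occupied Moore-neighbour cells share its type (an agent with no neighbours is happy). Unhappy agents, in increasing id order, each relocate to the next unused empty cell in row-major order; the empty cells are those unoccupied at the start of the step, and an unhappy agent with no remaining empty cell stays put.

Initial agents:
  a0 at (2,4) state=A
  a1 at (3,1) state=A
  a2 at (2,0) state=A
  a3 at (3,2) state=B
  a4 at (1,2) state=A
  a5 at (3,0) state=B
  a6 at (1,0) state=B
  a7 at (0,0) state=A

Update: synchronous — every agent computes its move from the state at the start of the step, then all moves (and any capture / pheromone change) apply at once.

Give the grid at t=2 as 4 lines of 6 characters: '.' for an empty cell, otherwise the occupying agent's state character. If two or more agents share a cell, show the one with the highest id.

BA.BB.
AA....
....A.
.A....

t=1: a0@(2,4):A a1@(3,1):A a2@(0,1):A a3@(0,2):B a4@(1,2):A a5@(0,3):B a6@(0,4):B a7@(0,5):A
t=2: a0@(2,4):A a1@(3,1):A a2@(0,1):A a3@(0,0):B a4@(1,0):A a5@(0,3):B a6@(0,4):B a7@(1,1):A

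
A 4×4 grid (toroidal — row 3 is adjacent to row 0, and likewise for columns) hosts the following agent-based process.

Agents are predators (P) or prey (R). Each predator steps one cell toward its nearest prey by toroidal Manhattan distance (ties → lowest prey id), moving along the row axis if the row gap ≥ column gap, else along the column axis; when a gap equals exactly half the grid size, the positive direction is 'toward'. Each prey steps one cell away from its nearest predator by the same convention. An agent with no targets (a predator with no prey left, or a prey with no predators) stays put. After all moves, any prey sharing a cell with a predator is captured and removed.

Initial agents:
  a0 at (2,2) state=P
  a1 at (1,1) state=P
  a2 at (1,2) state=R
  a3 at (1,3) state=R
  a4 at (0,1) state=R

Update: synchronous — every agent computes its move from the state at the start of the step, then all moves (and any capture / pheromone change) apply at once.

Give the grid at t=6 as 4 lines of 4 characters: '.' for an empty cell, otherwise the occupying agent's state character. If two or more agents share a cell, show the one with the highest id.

..P.
....
.R..
..RR

t=1: a0@(1,2):P a1@(1,2):P a2@(0,2):R a3@(0,3):R a4@(3,1):R
t=2: a0@(0,2):P a1@(0,2):P a2@(3,2):R a3@(3,3):R a4@(2,1):R
t=3: a0@(3,2):P a1@(3,2):P a2@(2,2):R a3@(2,3):R a4@(1,1):R
t=4: a0@(2,2):P a1@(2,2):P a2@(1,2):R a3@(1,3):R a4@(0,1):R
t=5: a0@(1,2):P a1@(1,2):P a2@(0,2):R a3@(0,3):R a4@(3,1):R
t=6: a0@(0,2):P a1@(0,2):P a2@(3,2):R a3@(3,3):R a4@(2,1):R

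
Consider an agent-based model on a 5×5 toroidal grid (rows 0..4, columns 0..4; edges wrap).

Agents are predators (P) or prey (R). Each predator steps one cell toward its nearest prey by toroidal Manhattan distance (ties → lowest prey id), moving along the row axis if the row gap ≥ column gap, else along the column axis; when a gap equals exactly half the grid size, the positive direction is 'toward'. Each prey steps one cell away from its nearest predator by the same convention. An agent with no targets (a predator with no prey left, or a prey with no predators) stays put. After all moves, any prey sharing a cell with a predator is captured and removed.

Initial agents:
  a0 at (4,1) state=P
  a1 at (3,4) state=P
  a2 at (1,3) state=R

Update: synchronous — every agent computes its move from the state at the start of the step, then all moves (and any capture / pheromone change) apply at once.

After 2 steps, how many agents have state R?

t=1: a0@(0,1):P a1@(2,4):P a2@(0,3):R
t=2: a0@(0,2):P a1@(1,4):P a2@(0,4):R

1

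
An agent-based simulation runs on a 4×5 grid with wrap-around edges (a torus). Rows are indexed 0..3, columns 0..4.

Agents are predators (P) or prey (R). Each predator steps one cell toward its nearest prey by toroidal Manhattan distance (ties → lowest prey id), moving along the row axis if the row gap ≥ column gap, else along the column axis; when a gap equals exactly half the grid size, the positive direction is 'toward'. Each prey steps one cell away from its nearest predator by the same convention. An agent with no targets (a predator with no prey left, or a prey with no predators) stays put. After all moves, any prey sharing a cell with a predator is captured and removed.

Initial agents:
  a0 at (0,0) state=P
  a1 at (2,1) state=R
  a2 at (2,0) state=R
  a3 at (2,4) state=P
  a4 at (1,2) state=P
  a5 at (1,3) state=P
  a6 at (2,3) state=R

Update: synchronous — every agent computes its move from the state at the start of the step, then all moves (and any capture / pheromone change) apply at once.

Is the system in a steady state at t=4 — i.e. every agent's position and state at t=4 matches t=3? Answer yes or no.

t=1: a0@(1,0):P a2@(2,1):R a3@(2,0):P a4@(2,2):P a5@(2,3):P
t=2: a0@(2,0):P a3@(2,1):P a4@(2,1):P a5@(2,2):P
t=3: (unchanged — steady state)

yes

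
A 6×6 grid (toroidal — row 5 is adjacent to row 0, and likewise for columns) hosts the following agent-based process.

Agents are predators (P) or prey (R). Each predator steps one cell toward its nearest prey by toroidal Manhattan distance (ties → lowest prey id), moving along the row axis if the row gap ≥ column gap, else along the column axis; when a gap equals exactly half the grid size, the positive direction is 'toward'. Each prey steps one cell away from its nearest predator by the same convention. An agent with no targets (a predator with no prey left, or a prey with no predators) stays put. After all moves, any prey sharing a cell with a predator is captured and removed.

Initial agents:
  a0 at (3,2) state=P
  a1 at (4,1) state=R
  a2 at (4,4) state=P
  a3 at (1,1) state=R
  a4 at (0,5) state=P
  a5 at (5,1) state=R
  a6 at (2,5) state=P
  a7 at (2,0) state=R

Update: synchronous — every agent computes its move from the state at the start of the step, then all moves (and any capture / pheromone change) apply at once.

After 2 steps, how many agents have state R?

3

t=1: a0@(4,2):P a1@(5,1):R a2@(4,5):P a3@(0,1):R a4@(0,0):P a5@(0,1):R a6@(2,0):P a7@(2,1):R
t=2: a0@(5,2):P a2@(4,0):P a3@(0,2):R a4@(0,1):P a5@(0,2):R a6@(2,1):P a7@(2,2):R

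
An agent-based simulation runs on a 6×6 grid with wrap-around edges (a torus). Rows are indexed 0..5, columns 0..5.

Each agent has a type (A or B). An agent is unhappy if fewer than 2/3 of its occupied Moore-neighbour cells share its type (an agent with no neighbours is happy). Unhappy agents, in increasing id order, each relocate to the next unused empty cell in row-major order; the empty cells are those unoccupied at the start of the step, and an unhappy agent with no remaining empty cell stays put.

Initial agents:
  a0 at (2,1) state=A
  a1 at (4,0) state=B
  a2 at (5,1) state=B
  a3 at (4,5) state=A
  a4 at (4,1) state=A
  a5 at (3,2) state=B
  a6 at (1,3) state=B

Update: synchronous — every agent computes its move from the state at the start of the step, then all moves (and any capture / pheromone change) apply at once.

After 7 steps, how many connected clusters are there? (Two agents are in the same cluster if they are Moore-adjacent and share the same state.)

t=1: a0@(0,0):A a1@(0,1):B a2@(0,2):B a3@(0,3):A a4@(0,4):A a5@(0,5):B a6@(1,3):B
t=2: a0@(1,0):A a1@(1,1):B a2@(0,2):B a3@(1,2):A a4@(1,4):A a5@(1,5):B a6@(2,0):B
t=3: a0@(0,0):A a1@(0,1):B a2@(0,3):B a3@(0,4):A a4@(0,5):A a5@(1,3):B a6@(2,0):B
t=4: a0@(0,2):A a1@(1,0):B a2@(1,1):B a3@(1,2):A a4@(0,5):A a5@(1,4):B a6@(2,0):B
t=5: a0@(0,0):A a1@(1,0):B a2@(0,1):B a3@(0,3):A a4@(0,4):A a5@(1,3):B a6@(2,0):B
t=6: a0@(0,2):A a1@(1,0):B a2@(0,5):B a3@(1,1):A a4@(1,2):A a5@(1,4):B a6@(2,0):B
t=7: a0@(0,2):A a1@(1,0):B a2@(0,5):B a3@(0,0):A a4@(1,2):A a5@(1,4):B a6@(0,1):B

3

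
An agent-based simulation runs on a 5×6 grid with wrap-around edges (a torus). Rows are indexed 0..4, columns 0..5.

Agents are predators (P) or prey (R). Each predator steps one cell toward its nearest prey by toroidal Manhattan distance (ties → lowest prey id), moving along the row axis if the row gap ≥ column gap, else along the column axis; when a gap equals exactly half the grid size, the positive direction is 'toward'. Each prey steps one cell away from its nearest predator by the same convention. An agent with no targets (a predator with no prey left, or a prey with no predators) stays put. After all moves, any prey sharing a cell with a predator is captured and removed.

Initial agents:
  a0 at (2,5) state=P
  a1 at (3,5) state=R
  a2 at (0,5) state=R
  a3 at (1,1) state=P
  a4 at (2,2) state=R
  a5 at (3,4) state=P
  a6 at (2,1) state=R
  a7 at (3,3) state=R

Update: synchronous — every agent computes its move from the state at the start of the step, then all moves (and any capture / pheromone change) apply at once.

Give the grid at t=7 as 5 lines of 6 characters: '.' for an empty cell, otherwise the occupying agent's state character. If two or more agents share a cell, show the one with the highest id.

.....R
......
......
.P....
.RR..P

t=1: a0@(3,5):P a1@(4,5):R a2@(4,5):R a3@(2,1):P a4@(3,2):R a5@(3,5):P a6@(3,1):R a7@(3,2):R
t=2: a0@(4,5):P a1@(0,5):R a2@(0,5):R a3@(3,1):P a4@(4,2):R a5@(4,5):P a6@(4,1):R a7@(4,2):R
t=3: a0@(0,5):P a1@(1,5):R a2@(1,5):R a3@(4,1):P a4@(0,2):R a5@(0,5):P a6@(0,1):R a7@(0,2):R
t=4: a0@(1,5):P a1@(2,5):R a2@(2,5):R a3@(0,1):P a4@(1,2):R a5@(1,5):P a6@(1,1):R a7@(1,2):R
t=5: a0@(2,5):P a1@(3,5):R a2@(3,5):R a3@(1,1):P a4@(2,2):R a5@(2,5):P a6@(2,1):R a7@(2,2):R
t=6: a0@(3,5):P a1@(4,5):R a2@(4,5):R a3@(2,1):P a4@(3,2):R a5@(3,5):P a6@(3,1):R a7@(3,2):R
t=7: a0@(4,5):P a1@(0,5):R a2@(0,5):R a3@(3,1):P a4@(4,2):R a5@(4,5):P a6@(4,1):R a7@(4,2):R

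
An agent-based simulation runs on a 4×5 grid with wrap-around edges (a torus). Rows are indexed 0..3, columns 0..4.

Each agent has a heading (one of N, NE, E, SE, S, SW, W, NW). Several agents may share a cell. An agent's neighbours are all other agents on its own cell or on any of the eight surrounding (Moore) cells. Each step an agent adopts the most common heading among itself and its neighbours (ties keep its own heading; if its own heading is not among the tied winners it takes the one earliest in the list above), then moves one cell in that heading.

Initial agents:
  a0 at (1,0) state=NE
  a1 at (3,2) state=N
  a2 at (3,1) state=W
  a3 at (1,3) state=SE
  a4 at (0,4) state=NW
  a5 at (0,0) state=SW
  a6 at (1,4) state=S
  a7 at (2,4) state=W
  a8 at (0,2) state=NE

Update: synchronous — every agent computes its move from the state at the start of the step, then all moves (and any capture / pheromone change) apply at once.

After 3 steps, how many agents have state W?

9

t=1: a0@(0,1):NE a1@(2,2):N a2@(3,0):W a3@(2,4):SE a4@(3,3):NW a5@(1,4):SW a6@(2,4):S a7@(2,3):W a8@(3,3):NE
t=2: a0@(3,2):NE a1@(1,2):N a2@(3,4):W a3@(2,3):W a4@(2,2):NW a5@(2,3):SW a6@(2,3):W a7@(2,2):W a8@(2,4):NE
t=3: a0@(3,1):W a1@(1,1):W a2@(3,3):W a3@(2,2):W a4@(2,1):W a5@(2,2):W a6@(2,2):W a7@(2,1):W a8@(2,3):W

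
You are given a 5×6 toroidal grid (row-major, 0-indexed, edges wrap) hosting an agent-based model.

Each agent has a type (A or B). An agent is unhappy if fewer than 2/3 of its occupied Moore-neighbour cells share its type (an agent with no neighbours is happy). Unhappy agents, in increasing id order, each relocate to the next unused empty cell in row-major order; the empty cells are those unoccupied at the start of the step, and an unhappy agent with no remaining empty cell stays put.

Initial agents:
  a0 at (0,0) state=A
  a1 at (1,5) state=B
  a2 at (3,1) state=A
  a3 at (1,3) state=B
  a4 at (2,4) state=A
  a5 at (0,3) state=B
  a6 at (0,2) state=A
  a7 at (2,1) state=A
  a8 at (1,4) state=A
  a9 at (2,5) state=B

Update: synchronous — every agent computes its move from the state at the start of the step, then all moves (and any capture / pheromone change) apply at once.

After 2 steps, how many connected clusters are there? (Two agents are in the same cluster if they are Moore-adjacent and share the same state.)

4

t=1: a0@(0,1):A a1@(0,4):B a2@(3,1):A a3@(0,5):B a4@(1,0):A a5@(1,1):B a6@(1,2):A a7@(2,1):A a8@(2,0):A a9@(2,2):B
t=2: a0@(0,1):A a1@(0,4):B a2@(3,1):A a3@(0,0):B a4@(0,2):A a5@(0,3):B a6@(1,3):A a7@(2,1):A a8@(2,0):A a9@(1,4):B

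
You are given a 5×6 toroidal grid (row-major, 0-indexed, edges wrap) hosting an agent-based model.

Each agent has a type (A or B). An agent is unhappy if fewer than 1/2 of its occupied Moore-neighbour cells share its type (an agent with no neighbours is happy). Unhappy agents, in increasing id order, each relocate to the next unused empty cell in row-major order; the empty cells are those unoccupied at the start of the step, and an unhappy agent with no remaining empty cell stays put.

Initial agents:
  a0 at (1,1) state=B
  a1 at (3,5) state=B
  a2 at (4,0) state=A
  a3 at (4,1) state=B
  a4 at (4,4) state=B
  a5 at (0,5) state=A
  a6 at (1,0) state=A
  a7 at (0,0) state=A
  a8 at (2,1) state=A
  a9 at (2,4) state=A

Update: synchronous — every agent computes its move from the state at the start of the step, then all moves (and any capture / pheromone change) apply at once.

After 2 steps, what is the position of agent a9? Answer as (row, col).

(1, 3)

t=1: a0@(0,1):B a1@(0,2):B a2@(4,0):A a3@(0,3):B a4@(4,4):B a5@(0,5):A a6@(1,0):A a7@(0,0):A a8@(2,1):A a9@(0,4):A
t=2: a0@(1,1):B a1@(0,2):B a2@(4,0):A a3@(0,3):B a4@(1,2):B a5@(0,5):A a6@(1,0):A a7@(0,0):A a8@(2,1):A a9@(1,3):A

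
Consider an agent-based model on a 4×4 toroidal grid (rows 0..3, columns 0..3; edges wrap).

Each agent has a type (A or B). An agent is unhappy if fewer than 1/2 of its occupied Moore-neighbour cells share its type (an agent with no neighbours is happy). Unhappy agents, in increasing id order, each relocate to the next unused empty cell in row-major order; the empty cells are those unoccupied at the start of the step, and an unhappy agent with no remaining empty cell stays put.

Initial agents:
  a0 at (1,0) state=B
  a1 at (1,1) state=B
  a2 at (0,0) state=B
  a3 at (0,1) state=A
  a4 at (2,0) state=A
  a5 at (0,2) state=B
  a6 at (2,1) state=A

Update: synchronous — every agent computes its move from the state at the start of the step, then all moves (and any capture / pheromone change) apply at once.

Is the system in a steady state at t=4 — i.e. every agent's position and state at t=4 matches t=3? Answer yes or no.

no

t=1: a0@(0,3):B a1@(1,1):B a2@(0,0):B a3@(1,2):A a4@(1,3):A a5@(0,2):B a6@(2,2):A
t=2: a0@(0,3):B a1@(1,1):B a2@(0,0):B a3@(0,1):A a4@(1,0):A a5@(0,2):B a6@(2,2):A
t=3: a0@(0,3):B a1@(1,2):B a2@(0,0):B a3@(1,3):A a4@(2,0):A a5@(0,2):B a6@(2,1):A
t=4: a0@(0,3):B a1@(1,2):B a2@(0,0):B a3@(0,1):A a4@(2,0):A a5@(0,2):B a6@(2,1):A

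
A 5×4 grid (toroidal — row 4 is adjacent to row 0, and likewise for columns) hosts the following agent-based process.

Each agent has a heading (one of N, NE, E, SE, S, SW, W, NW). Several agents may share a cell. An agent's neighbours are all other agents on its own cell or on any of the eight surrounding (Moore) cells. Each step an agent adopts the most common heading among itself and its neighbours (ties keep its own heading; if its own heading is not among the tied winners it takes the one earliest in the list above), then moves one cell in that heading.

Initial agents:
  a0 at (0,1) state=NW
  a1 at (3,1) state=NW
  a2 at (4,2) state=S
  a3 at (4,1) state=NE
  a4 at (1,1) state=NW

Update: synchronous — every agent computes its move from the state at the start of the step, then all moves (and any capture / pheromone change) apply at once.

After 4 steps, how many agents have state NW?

5

t=1: a0@(4,0):NW a1@(2,0):NW a2@(3,1):NW a3@(3,0):NW a4@(0,0):NW
t=2: a0@(3,3):NW a1@(1,3):NW a2@(2,0):NW a3@(2,3):NW a4@(4,3):NW
t=3: a0@(2,2):NW a1@(0,2):NW a2@(1,3):NW a3@(1,2):NW a4@(3,2):NW
t=4: a0@(1,1):NW a1@(4,1):NW a2@(0,2):NW a3@(0,1):NW a4@(2,1):NW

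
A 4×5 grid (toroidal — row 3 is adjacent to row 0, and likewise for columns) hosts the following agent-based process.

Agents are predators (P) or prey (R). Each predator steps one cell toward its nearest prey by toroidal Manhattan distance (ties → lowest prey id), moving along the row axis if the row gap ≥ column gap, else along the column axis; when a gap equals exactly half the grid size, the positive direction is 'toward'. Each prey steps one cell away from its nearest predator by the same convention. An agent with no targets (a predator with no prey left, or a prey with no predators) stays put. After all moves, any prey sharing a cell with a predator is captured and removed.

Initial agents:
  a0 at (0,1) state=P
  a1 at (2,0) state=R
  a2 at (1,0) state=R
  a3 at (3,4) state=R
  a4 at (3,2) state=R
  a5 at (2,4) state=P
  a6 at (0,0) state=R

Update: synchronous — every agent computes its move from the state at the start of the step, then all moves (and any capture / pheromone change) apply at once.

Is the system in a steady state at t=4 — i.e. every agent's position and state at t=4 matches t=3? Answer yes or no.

no

t=1: a0@(0,0):P a1@(2,1):R a3@(0,4):R a4@(2,2):R a5@(2,0):P a6@(0,4):R
t=2: a0@(0,4):P a1@(2,2):R a3@(0,3):R a4@(2,3):R a5@(2,1):P a6@(0,3):R
t=3: a0@(0,3):P a1@(2,3):R a3@(0,2):R a4@(2,4):R a5@(2,2):P a6@(0,2):R
t=4: a0@(0,2):P a1@(2,4):R a3@(0,1):R a4@(2,0):R a5@(2,3):P a6@(0,1):R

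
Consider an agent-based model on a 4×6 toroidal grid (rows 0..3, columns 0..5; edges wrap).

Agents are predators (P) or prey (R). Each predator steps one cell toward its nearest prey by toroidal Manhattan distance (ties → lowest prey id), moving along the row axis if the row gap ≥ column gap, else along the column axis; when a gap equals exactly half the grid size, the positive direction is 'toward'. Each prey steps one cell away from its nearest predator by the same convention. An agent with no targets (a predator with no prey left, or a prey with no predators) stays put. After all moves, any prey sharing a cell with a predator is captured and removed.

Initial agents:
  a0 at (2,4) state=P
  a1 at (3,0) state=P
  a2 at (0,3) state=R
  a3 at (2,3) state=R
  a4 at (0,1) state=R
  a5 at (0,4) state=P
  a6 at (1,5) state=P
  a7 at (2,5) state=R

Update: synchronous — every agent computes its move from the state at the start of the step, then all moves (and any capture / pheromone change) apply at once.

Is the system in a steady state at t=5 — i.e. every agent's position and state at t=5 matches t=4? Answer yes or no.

no

t=1: a0@(2,3):P a1@(0,0):P a2@(0,2):R a3@(2,2):R a4@(1,1):R a5@(0,3):P a6@(2,5):P a7@(2,0):R
t=2: a0@(2,2):P a1@(0,1):P a3@(2,1):R a4@(2,1):R a5@(0,2):P a6@(2,0):P a7@(2,1):R
t=3: a0@(2,1):P a1@(1,1):P a3@(2,0):R a4@(2,0):R a5@(1,2):P a6@(2,1):P a7@(2,0):R
t=4: a0@(2,0):P a1@(2,1):P a3@(2,5):R a4@(2,5):R a5@(1,1):P a6@(2,0):P a7@(2,5):R
t=5: a0@(2,5):P a1@(2,0):P a3@(2,4):R a4@(2,4):R a5@(1,0):P a6@(2,5):P a7@(2,4):R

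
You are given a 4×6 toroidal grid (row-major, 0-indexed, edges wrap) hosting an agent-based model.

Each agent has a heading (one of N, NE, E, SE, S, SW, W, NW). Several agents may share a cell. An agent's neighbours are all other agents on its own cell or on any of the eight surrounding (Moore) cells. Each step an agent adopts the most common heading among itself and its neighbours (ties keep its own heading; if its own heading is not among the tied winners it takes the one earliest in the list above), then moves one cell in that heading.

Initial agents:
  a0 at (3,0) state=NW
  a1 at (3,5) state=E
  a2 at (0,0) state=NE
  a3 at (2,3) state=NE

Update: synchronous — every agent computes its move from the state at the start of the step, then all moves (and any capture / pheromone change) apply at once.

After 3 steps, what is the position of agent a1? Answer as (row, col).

(3, 2)

t=1: a0@(2,5):NW a1@(3,0):E a2@(3,1):NE a3@(1,4):NE
t=2: a0@(1,4):NW a1@(3,1):E a2@(2,2):NE a3@(0,5):NE
t=3: a0@(0,3):NW a1@(3,2):E a2@(1,3):NE a3@(3,0):NE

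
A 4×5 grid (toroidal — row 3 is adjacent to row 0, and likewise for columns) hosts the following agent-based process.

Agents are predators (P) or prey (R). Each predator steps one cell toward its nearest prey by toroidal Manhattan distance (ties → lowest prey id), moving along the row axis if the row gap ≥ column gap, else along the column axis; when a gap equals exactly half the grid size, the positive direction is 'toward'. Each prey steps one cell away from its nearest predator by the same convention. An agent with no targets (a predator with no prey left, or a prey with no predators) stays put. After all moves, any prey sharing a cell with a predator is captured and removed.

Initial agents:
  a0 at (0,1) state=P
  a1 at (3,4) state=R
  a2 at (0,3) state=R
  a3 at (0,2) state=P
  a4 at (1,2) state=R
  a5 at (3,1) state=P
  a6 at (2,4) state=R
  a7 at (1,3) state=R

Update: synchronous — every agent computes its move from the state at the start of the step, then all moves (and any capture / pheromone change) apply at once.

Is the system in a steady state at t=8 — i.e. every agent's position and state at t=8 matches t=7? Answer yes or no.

no

t=1: a0@(0,2):P a1@(3,3):R a2@(0,4):R a3@(0,3):P a4@(2,2):R a5@(3,0):P a6@(2,3):R a7@(2,3):R
t=2: a0@(3,2):P a1@(2,3):R a2@(0,0):R a3@(3,3):P a4@(1,2):R a5@(3,4):P a6@(1,3):R a7@(1,3):R
t=3: a0@(2,2):P a1@(1,3):R a2@(1,0):R a3@(2,3):P a4@(0,2):R a5@(2,4):P a6@(0,3):R a7@(0,3):R
t=4: a0@(1,2):P a1@(0,3):R a2@(0,0):R a3@(1,3):P a4@(3,2):R a5@(1,4):P a6@(3,3):R a7@(3,3):R
t=5: a0@(0,2):P a1@(3,3):R a2@(3,0):R a3@(0,3):P a4@(2,2):R a5@(0,4):P a6@(2,3):R a7@(2,3):R
t=6: a0@(3,2):P a1@(2,3):R a2@(2,0):R a3@(3,3):P a4@(1,2):R a5@(3,4):P a6@(1,3):R a7@(1,3):R
t=7: a0@(2,2):P a1@(1,3):R a2@(1,0):R a3@(2,3):P a4@(0,2):R a5@(2,4):P a6@(0,3):R a7@(0,3):R
t=8: a0@(1,2):P a1@(0,3):R a2@(0,0):R a3@(1,3):P a4@(3,2):R a5@(1,4):P a6@(3,3):R a7@(3,3):R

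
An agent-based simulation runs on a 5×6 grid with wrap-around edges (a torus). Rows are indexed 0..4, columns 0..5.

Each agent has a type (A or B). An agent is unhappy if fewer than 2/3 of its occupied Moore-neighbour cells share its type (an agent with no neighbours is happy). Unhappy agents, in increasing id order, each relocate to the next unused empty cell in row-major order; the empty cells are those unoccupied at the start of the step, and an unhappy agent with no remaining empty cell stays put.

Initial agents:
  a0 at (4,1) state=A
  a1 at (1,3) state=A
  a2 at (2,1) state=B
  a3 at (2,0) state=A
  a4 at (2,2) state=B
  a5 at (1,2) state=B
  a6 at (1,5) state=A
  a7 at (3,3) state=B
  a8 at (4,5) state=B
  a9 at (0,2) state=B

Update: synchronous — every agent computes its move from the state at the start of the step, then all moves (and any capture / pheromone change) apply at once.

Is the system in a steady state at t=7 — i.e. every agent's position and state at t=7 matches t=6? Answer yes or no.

t=1: a0@(0,0):A a1@(0,1):A a2@(2,1):B a3@(0,3):A a4@(2,2):B a5@(1,2):B a6@(1,5):A a7@(3,3):B a8@(4,5):B a9@(0,4):B
t=2: a0@(0,0):A a1@(0,2):A a2@(2,1):B a3@(0,5):A a4@(2,2):B a5@(1,0):B a6@(1,1):A a7@(3,3):B a8@(1,3):B a9@(1,4):B
t=3: a0@(0,0):A a1@(0,1):A a2@(2,1):B a3@(0,3):A a4@(2,2):B a5@(0,4):B a6@(1,2):A a7@(3,3):B a8@(1,3):B a9@(1,5):B
t=4: a0@(0,2):A a1@(0,1):A a2@(0,5):B a3@(1,0):A a4@(2,2):B a5@(0,4):B a6@(1,1):A a7@(3,3):B a8@(1,4):B a9@(2,0):B
t=5: a0@(0,2):A a1@(0,1):A a2@(0,5):B a3@(0,0):A a4@(0,3):B a5@(0,4):B a6@(1,2):A a7@(3,3):B a8@(1,4):B a9@(1,3):B
t=6: a0@(1,0):A a1@(0,1):A a2@(0,5):B a3@(1,1):A a4@(1,5):B a5@(0,4):B a6@(2,0):A a7@(3,3):B a8@(1,4):B a9@(2,1):B
t=7: a0@(0,0):A a1@(0,1):A a2@(0,5):B a3@(1,1):A a4@(0,2):B a5@(0,4):B a6@(0,3):A a7@(3,3):B a8@(1,4):B a9@(1,2):B

no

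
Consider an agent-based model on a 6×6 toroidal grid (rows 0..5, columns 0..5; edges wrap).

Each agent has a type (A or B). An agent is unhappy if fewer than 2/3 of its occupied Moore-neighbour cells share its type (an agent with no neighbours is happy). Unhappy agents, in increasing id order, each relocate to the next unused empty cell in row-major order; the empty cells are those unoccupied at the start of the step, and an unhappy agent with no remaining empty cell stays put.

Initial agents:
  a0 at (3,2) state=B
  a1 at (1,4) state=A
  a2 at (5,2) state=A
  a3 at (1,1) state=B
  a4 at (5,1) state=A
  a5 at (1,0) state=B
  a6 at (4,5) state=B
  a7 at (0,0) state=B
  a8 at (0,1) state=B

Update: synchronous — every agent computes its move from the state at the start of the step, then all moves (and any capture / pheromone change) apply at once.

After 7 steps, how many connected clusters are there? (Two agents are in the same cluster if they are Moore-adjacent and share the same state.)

4

t=1: a0@(3,2):B a1@(1,4):A a2@(0,2):A a3@(1,1):B a4@(0,3):A a5@(1,0):B a6@(4,5):B a7@(0,0):B a8@(0,4):B
t=2: a0@(3,2):B a1@(0,1):A a2@(0,5):A a3@(1,1):B a4@(0,3):A a5@(1,0):B a6@(4,5):B a7@(0,0):B a8@(1,2):B
t=3: a0@(3,2):B a1@(0,2):A a2@(0,4):A a3@(1,1):B a4@(1,3):A a5@(1,4):B a6@(4,5):B a7@(1,5):B a8@(2,0):B
t=4: a0@(3,2):B a1@(0,0):A a2@(0,1):A a3@(0,3):B a4@(1,3):A a5@(0,5):B a6@(4,5):B a7@(1,5):B a8@(2,0):B
t=5: a0@(3,2):B a1@(0,2):A a2@(0,1):A a3@(0,4):B a4@(1,0):A a5@(1,1):B a6@(4,5):B a7@(1,5):B a8@(2,0):B
t=6: a0@(3,2):B a1@(0,0):A a2@(0,1):A a3@(0,4):B a4@(0,3):A a5@(0,5):B a6@(4,5):B a7@(1,5):B a8@(2,0):B
t=7: a0@(3,2):B a1@(0,2):A a2@(0,1):A a3@(0,4):B a4@(1,0):A a5@(0,5):B a6@(4,5):B a7@(1,5):B a8@(2,0):B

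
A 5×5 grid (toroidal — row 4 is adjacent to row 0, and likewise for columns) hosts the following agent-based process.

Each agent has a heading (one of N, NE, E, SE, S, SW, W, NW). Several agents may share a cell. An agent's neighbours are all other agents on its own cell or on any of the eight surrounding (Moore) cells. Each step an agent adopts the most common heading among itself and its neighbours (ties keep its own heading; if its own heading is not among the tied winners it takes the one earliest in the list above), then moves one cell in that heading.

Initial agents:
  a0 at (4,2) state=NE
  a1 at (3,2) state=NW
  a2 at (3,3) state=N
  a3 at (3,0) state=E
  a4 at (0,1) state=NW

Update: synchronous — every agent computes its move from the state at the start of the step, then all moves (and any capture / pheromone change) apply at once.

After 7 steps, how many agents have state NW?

5

t=1: a0@(3,1):NW a1@(2,1):NW a2@(2,3):N a3@(3,1):E a4@(4,0):NW
t=2: a0@(2,0):NW a1@(1,0):NW a2@(1,3):N a3@(2,0):NW a4@(3,4):NW
t=3: a0@(1,4):NW a1@(0,4):NW a2@(0,3):N a3@(1,4):NW a4@(2,3):NW
t=4: a0@(0,3):NW a1@(4,3):NW a2@(4,2):NW a3@(0,3):NW a4@(1,2):NW
t=5: a0@(4,2):NW a1@(3,2):NW a2@(3,1):NW a3@(4,2):NW a4@(0,1):NW
t=6: a0@(3,1):NW a1@(2,1):NW a2@(2,0):NW a3@(3,1):NW a4@(4,0):NW
t=7: a0@(2,0):NW a1@(1,0):NW a2@(1,4):NW a3@(2,0):NW a4@(3,4):NW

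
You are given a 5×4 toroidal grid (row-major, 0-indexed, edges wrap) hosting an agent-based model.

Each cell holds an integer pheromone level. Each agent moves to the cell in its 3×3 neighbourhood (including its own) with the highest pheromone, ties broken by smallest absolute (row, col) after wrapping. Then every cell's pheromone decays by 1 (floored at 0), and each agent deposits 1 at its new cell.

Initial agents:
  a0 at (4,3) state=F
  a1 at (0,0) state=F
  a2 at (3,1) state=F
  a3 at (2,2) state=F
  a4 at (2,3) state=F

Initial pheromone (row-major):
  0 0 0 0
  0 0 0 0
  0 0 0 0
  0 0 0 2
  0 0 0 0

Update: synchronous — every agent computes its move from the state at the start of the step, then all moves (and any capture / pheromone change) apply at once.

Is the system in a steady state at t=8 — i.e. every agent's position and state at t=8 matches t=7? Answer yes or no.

t=1: a0@(3,3) a1@(0,0) a2@(2,0) a3@(3,3) a4@(3,3) | pheromone: 1 0 0 0 / 0 0 0 0 / 1 0 0 0 / 0 0 0 4 / 0 0 0 0
t=2: a0@(3,3) a1@(0,0) a2@(3,3) a3@(3,3) a4@(3,3) | pheromone: 1 0 0 0 / 0 0 0 0 / 0 0 0 0 / 0 0 0 7 / 0 0 0 0
t=3: a0@(3,3) a1@(0,0) a2@(3,3) a3@(3,3) a4@(3,3) | pheromone: 1 0 0 0 / 0 0 0 0 / 0 0 0 0 / 0 0 0 10 / 0 0 0 0
t=4: a0@(3,3) a1@(0,0) a2@(3,3) a3@(3,3) a4@(3,3) | pheromone: 1 0 0 0 / 0 0 0 0 / 0 0 0 0 / 0 0 0 13 / 0 0 0 0
t=5: a0@(3,3) a1@(0,0) a2@(3,3) a3@(3,3) a4@(3,3) | pheromone: 1 0 0 0 / 0 0 0 0 / 0 0 0 0 / 0 0 0 16 / 0 0 0 0
t=6: a0@(3,3) a1@(0,0) a2@(3,3) a3@(3,3) a4@(3,3) | pheromone: 1 0 0 0 / 0 0 0 0 / 0 0 0 0 / 0 0 0 19 / 0 0 0 0
t=7: a0@(3,3) a1@(0,0) a2@(3,3) a3@(3,3) a4@(3,3) | pheromone: 1 0 0 0 / 0 0 0 0 / 0 0 0 0 / 0 0 0 22 / 0 0 0 0
t=8: a0@(3,3) a1@(0,0) a2@(3,3) a3@(3,3) a4@(3,3) | pheromone: 1 0 0 0 / 0 0 0 0 / 0 0 0 0 / 0 0 0 25 / 0 0 0 0

yes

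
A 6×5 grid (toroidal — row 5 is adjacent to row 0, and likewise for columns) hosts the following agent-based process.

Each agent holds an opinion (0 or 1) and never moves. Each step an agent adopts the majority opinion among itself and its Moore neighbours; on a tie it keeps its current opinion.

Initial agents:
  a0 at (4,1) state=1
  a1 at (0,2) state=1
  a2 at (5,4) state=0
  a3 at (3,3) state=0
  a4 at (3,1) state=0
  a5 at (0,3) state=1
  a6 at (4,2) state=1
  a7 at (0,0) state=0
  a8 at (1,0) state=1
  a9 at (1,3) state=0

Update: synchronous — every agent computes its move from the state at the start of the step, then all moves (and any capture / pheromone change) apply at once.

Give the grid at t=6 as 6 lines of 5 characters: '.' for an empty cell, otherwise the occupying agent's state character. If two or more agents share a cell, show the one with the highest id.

t=1: a0@(4,1):1 a1@(0,2):1 a2@(5,4):0 a3@(3,3):0 a4@(3,1):1 a5@(0,3):1 a6@(4,2):1 a7@(0,0):0 a8@(1,0):1 a9@(1,3):1
t=2: (unchanged — steady state)

0.11.
1..1.
.....
.1.0.
.11..
....0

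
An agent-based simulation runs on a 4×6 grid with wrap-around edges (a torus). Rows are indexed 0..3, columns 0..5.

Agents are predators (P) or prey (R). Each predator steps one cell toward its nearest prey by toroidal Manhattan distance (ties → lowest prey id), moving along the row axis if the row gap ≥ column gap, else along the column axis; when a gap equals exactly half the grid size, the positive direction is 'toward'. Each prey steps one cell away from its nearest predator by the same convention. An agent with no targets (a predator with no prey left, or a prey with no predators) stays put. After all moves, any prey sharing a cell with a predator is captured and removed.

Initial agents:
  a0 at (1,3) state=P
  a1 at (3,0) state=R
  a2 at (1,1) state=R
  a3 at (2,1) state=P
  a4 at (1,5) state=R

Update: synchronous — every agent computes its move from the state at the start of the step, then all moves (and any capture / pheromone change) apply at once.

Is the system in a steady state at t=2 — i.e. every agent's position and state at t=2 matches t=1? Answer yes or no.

no

t=1: a0@(1,2):P a1@(0,0):R a2@(0,1):R a3@(1,1):P a4@(1,0):R
t=2: a0@(0,2):P a1@(3,0):R a2@(3,1):R a3@(0,1):P a4@(1,5):R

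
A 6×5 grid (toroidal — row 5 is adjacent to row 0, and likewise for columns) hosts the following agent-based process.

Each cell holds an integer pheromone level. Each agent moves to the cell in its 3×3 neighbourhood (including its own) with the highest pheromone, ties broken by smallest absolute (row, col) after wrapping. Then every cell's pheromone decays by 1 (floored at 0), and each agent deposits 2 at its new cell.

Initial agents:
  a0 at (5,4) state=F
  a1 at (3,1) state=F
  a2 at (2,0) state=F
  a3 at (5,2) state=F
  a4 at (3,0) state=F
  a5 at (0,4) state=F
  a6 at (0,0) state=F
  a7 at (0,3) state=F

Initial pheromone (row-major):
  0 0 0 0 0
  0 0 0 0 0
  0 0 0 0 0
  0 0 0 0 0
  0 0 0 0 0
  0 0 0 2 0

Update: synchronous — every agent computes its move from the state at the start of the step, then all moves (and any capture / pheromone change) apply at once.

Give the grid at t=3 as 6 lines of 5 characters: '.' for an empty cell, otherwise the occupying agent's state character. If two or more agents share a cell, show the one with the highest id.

F....
.....
F....
.....
.....
...F.

t=1: a0@(5,3) a1@(2,0) a2@(1,0) a3@(5,3) a4@(2,0) a5@(5,3) a6@(0,0) a7@(5,3) | pheromone: 2 0 0 0 0 / 2 0 0 0 0 / 4 0 0 0 0 / 0 0 0 0 0 / 0 0 0 0 0 / 0 0 0 9 0
t=2: a0@(5,3) a1@(2,0) a2@(2,0) a3@(5,3) a4@(2,0) a5@(5,3) a6@(0,0) a7@(5,3) | pheromone: 3 0 0 0 0 / 1 0 0 0 0 / 9 0 0 0 0 / 0 0 0 0 0 / 0 0 0 0 0 / 0 0 0 16 0
t=3: a0@(5,3) a1@(2,0) a2@(2,0) a3@(5,3) a4@(2,0) a5@(5,3) a6@(0,0) a7@(5,3) | pheromone: 4 0 0 0 0 / 0 0 0 0 0 / 14 0 0 0 0 / 0 0 0 0 0 / 0 0 0 0 0 / 0 0 0 23 0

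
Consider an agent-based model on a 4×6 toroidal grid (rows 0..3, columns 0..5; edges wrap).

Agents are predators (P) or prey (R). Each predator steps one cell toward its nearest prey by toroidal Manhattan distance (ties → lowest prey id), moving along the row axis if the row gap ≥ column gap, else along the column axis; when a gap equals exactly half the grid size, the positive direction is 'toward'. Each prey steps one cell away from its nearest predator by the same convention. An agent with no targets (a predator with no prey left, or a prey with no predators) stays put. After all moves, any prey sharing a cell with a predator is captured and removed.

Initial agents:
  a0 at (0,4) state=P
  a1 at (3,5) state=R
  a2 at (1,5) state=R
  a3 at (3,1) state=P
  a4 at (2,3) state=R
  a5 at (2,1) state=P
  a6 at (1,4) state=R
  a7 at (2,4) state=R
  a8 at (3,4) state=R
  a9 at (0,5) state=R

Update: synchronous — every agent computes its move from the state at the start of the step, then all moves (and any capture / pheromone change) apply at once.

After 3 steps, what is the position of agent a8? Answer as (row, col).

(0, 4)

t=1: a0@(1,4):P a1@(2,5):R a2@(2,5):R a3@(3,0):P a4@(2,4):R a5@(2,2):P a6@(2,4):R a8@(2,4):R a9@(0,0):R
t=2: a0@(2,4):P a1@(3,5):R a2@(3,5):R a3@(0,0):P a4@(3,4):R a5@(2,3):P a6@(3,4):R a8@(3,4):R a9@(1,0):R
t=3: a0@(3,4):P a1@(0,5):R a2@(0,5):R a3@(1,0):P a4@(0,4):R a5@(3,3):P a6@(0,4):R a8@(0,4):R a9@(2,0):R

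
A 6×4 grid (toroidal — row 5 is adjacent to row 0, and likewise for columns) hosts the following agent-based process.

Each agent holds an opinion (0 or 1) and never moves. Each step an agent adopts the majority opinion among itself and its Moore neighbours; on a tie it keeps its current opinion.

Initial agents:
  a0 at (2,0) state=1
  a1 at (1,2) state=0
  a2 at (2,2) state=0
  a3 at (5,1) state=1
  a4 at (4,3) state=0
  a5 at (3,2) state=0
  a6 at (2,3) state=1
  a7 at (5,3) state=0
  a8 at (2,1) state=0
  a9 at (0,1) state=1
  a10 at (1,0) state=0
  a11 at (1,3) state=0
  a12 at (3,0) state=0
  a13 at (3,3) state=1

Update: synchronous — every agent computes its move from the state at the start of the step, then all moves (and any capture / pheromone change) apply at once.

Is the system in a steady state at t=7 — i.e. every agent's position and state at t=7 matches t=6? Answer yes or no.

t=1: a0@(2,0):0 a1@(1,2):0 a2@(2,2):0 a3@(5,1):1 a4@(4,3):0 a5@(3,2):0 a6@(2,3):0 a7@(5,3):0 a8@(2,1):0 a9@(0,1):1 a10@(1,0):0 a11@(1,3):0 a12@(3,0):0 a13@(3,3):0
t=2: (unchanged — steady state)

yes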